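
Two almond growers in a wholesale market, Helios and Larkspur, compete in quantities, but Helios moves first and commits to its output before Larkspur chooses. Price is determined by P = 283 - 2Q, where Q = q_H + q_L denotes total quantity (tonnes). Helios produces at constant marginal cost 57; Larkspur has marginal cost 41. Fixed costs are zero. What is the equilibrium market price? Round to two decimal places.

109.50

Solve by backward induction. Given q_H, the follower Larkspur maximises π_L = (283 - 2q_H - 2q_L)q_L - 41q_L.
Follower FOC: 242 - 2q_H - 4q_L = 0, so q_L(q_H) = (242 - 2q_H)/4.
Helios substitutes q_L(q_H) into its own profit: π_H = q_H(283 - 2q_H - (242 - 2q_H)/2) - 57q_H = (162 - q_H)q_H - 57q_H.
Leader FOC: 105 - 2q_H = 0, so q_H = 105/2.
Then q_L = (242 - 2·(105/2))/4 = 137/4.
Total output Q = 347/4, so price P = 283 - 2·(347/4) = 219/2.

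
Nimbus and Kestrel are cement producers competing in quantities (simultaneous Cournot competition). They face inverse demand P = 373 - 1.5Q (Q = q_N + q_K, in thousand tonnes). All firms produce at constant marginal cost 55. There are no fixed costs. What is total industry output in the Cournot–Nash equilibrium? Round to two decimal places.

Each firm earns π_i = (373 - 1.5Q)q_i - 55q_i.
Setting ∂π_i/∂q_i = 0 with rivals' quantities fixed: 318 - 3q_i - (3/2)q_j = 0.
With identical firms every q_j equals q_i, so q_j = q_i and 318 = (9/2)q_i, giving q_i = 212/3.
Total output Q = 212/3 + 212/3 = 424/3.

141.33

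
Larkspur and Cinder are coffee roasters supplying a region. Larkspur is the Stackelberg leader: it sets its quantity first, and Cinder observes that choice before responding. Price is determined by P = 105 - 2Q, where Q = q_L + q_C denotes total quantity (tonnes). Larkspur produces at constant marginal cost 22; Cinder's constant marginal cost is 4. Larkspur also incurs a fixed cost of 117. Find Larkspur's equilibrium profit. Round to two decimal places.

147.06

The follower Cinder best-responds to any q_L: π_C = (105 - 2Q)q_C - 4q_C.
Setting the follower's marginal profit to zero, 101 - 2q_L - 4q_C = 0, i.e. q_C = (101 - 2q_L)/4.
Larkspur substitutes q_C(q_L) into its own profit: π_L = q_L(105 - 2q_L - (101 - 2q_L)/2) - 22q_L = (109/2 - q_L)q_L - 22q_L.
The leader's first-order condition 65/2 - 2q_L = 0 yields q_L = 65/4.
Then q_C = (101 - 2·(65/4))/4 = 137/8.
Price P = 105 - 2·(267/8) = 153/4.
Larkspur's profit: (153/4 - 22)·(65/4) - 117 = 147.0625.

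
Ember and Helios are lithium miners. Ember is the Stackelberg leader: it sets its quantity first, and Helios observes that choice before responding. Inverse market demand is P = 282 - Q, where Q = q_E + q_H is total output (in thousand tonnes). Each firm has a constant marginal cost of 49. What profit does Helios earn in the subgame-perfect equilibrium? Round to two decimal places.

The follower Helios best-responds to any q_E: π_H = (282 - Q)q_H - 49q_H.
Setting the follower's marginal profit to zero, 233 - q_E - 2q_H = 0, i.e. q_H = (233 - q_E)/2.
Ember substitutes q_H(q_E) into its own profit: π_E = q_E(282 - q_E - (233 - q_E)/2) - 49q_E = (331/2 - (1/2)q_E)q_E - 49q_E.
Maximising: ∂π_E/∂q_E = 233/2 - q_E = 0, giving q_E = 233/2.
Then q_H = (233 - 233/2)/2 = 233/4.
Price P = 282 - 699/4 = 429/4.
Helios's profit: (429/4 - 49)·(233/4) = 3393.0625.

3393.06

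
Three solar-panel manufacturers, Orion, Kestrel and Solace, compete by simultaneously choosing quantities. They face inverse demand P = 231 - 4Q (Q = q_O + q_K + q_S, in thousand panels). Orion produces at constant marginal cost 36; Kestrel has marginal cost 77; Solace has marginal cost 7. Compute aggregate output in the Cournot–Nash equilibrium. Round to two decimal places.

35.81

Orion's profit: π_O = (231 - 4Q)q_O - (36q_O). Setting ∂π_O/∂q_O = 0: 195 - 8q_O - 4(q_K + q_S) = 0.
Kestrel's first-order condition: 154 - 8q_K - 4(q_O + q_S) = 0.
Solace's first-order condition: 224 - 8q_S - 4(q_O + q_K) = 0.
Adding the 3 conditions: 573 − 8Q − 8Q = 0, i.e. Q = 573/16.
Back-substituting: q_O = (195 − 573/4)/4 = 207/16, q_K = (154 − 573/4)/4 = 43/16, q_S = (224 − 573/4)/4 = 323/16.
Total output Q = 207/16 + 43/16 + 323/16 = 573/16.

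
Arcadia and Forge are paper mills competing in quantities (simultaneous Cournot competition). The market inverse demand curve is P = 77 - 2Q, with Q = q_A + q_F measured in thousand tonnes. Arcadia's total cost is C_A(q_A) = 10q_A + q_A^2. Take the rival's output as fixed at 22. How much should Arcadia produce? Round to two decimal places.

3.83

With the rival's output fixed at 22, Arcadia's profit is π_A = (77 - 2·22 - 2q_A)q_A - (10q_A + q_A²) = (33 - 2q_A)q_A - (10q_A + q_A²).
∂π_A/∂q_A = 23 - 6q_A = 0, so q_A = 23/6.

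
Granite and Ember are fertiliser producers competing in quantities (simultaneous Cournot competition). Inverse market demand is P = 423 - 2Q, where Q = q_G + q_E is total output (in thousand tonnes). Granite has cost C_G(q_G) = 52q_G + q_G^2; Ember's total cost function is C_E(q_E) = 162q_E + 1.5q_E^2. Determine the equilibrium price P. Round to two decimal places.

270.42

Granite's profit: π_G = (423 - 2Q)q_G - (52q_G + q_G²). Setting ∂π_G/∂q_G = 0: 371 - 6q_G - 2(q_E) = 0.
Ember's first-order condition: 261 - 7q_E - 2(q_G) = 0.
Best responses: q_G = (371 - 2q_E)/6, q_E = (261 - 2q_G)/7.
Solving the pair: q_G = 54.6053, q_E = 412/19.
Total output Q = 76.2895, so price P = 423 - 2·76.2895 = 270.4211.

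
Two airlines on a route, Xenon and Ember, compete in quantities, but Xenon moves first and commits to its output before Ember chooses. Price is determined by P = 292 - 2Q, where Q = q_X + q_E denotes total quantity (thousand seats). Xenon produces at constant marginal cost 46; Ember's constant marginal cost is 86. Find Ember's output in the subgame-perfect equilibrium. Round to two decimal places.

The follower Ember best-responds to any q_X: π_E = (292 - 2Q)q_E - 86q_E.
Setting the follower's marginal profit to zero, 206 - 2q_X - 4q_E = 0, i.e. q_E = (206 - 2q_X)/4.
Xenon substitutes q_E(q_X) into its own profit: π_X = q_X(292 - 2q_X - (206 - 2q_X)/2) - 46q_X = (189 - q_X)q_X - 46q_X.
The leader's first-order condition 143 - 2q_X = 0 yields q_X = 143/2.
Then q_E = (206 - 2·(143/2))/4 = 63/4.

15.75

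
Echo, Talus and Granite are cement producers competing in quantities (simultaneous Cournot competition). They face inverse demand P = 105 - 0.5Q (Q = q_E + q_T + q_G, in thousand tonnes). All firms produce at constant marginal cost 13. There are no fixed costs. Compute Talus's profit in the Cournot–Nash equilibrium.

A representative firm's profit is π_i = q_i(105 - 0.5Q) - 13q_i.
Setting ∂π_i/∂q_i = 0 with rivals' quantities fixed: 92 - q_i - (1/2)·Σ_{j≠i} q_j = 0.
By symmetry each firm produces the same amount; substituting Σ_{j≠i} q_j = 2q_i yields q_i = 92/2 = 46.
Price P = 105 - (1/2)·138 = 36.
Talus's profit: (36 - 13)·46 = 1058.

1058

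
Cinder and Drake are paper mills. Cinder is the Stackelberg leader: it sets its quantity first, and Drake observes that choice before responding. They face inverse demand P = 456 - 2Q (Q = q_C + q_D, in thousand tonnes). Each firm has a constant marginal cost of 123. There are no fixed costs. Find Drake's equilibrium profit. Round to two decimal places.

Solve by backward induction. Given q_C, the follower Drake maximises π_D = (456 - 2q_C - 2q_D)q_D - 123q_D.
∂π_D/∂q_D = 333 - 2q_C - 4q_D = 0 gives the reaction function q_D = (333 - 2q_C)/4.
The leader anticipates this reaction. Substituting into P = 456 - 2Q gives P = 579/2 - q_C, so π_C = (579/2 - q_C)q_C - 123q_C.
Maximising: ∂π_C/∂q_C = 333/2 - 2q_C = 0, giving q_C = 333/4.
Then q_D = (333 - 2·(333/4))/4 = 333/8.
Price P = 456 - 2·(999/8) = 825/4.
Drake's profit: (825/4 - 123)·(333/8) = 3465.2813.

3465.28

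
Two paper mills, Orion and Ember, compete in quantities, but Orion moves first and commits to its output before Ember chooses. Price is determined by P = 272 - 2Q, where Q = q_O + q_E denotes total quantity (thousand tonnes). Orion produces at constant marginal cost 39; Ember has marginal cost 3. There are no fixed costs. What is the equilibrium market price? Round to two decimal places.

88.25

The follower Ember best-responds to any q_O: π_E = (272 - 2Q)q_E - 3q_E.
∂π_E/∂q_E = 269 - 2q_O - 4q_E = 0 gives the reaction function q_E = (269 - 2q_O)/4.
The leader anticipates this reaction. Substituting into P = 272 - 2Q gives P = 275/2 - q_O, so π_O = (275/2 - q_O)q_O - 39q_O.
Leader FOC: 197/2 - 2q_O = 0, so q_O = 197/4.
Then q_E = (269 - 2·(197/4))/4 = 341/8.
Total output Q = 735/8, so price P = 272 - 2·(735/8) = 353/4.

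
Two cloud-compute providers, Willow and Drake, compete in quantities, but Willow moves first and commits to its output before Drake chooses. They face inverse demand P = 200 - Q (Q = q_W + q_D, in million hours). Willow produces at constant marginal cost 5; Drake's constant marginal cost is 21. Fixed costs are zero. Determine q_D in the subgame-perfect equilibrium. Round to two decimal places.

36.75

Solve by backward induction. Given q_W, the follower Drake maximises π_D = (200 - q_W - q_D)q_D - 21q_D.
Setting the follower's marginal profit to zero, 179 - q_W - 2q_D = 0, i.e. q_D = (179 - q_W)/2.
Willow substitutes q_D(q_W) into its own profit: π_W = q_W(200 - q_W - (179 - q_W)/2) - 5q_W = (221/2 - (1/2)q_W)q_W - 5q_W.
Leader FOC: 211/2 - q_W = 0, so q_W = 211/2.
Then q_D = (179 - 211/2)/2 = 147/4.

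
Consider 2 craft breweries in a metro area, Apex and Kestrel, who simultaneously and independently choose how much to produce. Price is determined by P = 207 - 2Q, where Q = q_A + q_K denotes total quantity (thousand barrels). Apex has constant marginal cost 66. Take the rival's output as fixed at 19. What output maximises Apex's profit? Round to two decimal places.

25.75

With the rival's output fixed at 19, Apex's profit is π_A = (207 - 2·19 - 2q_A)q_A - (66q_A) = (169 - 2q_A)q_A - (66q_A).
∂π_A/∂q_A = 103 - 4q_A = 0, so q_A = 103/4.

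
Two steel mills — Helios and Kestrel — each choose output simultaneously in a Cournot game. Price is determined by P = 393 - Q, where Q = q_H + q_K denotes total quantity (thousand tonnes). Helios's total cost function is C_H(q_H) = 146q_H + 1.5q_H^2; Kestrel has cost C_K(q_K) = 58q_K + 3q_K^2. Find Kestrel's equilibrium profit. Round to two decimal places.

5362.75

Helios's profit: π_H = (393 - Q)q_H - (146q_H + (3/2)q_H²). Setting ∂π_H/∂q_H = 0: 247 - 5q_H - (q_K) = 0.
Kestrel's profit: π_K = (393 - Q)q_K - (58q_K + 3q_K²). Setting ∂π_K/∂q_K = 0: 335 - 8q_K - (q_H) = 0.
Best responses: q_H = (247 - q_K)/5, q_K = (335 - q_H)/8.
Substituting one into the other gives q_H = 547/13 and q_K = 476/13.
Price P = 393 - 1023/13 = 314.3077.
Kestrel's profit: 314.3077·(476/13) - 58·(476/13) - 3(476/13)² = 5362.7456.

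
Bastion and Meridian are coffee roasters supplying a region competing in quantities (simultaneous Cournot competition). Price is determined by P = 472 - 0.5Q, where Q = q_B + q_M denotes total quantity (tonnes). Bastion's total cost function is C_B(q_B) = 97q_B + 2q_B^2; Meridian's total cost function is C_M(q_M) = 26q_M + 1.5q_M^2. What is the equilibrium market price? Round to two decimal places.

387.96

Bastion's profit: π_B = (472 - 0.5Q)q_B - (97q_B + 2q_B²). Setting ∂π_B/∂q_B = 0: 375 - 5q_B - (1/2)(q_M) = 0.
Meridian's profit: π_M = (472 - 0.5Q)q_M - (26q_M + (3/2)q_M²). Setting ∂π_M/∂q_M = 0: 446 - 4q_M - (1/2)(q_B) = 0.
Rearranging gives the reaction functions q_B = (375 - (1/2)q_M)/5 and q_M = (446 - (1/2)q_B)/4.
Substituting one into the other gives q_B = 64.6582 and q_M = 103.4177.
Total output Q = 168.0759, so price P = 472 - (1/2)·168.0759 = 387.9620.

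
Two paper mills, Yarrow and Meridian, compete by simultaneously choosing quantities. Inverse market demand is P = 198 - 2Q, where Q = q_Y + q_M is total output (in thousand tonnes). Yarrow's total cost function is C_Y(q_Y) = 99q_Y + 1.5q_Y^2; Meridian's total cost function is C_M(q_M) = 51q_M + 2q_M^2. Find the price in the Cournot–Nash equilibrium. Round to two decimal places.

Yarrow's profit: π_Y = (198 - 2Q)q_Y - (99q_Y + (3/2)q_Y²). Setting ∂π_Y/∂q_Y = 0: 99 - 7q_Y - 2(q_M) = 0.
Meridian's first-order condition: 147 - 8q_M - 2(q_Y) = 0.
So q_Y = (99 - 2q_M)/7 and q_M = (147 - 2q_Y)/8.
Substituting one into the other gives q_Y = 249/26 and q_M = 831/52.
Total output Q = 1329/52, so price P = 198 - 2·(1329/52) = 146.8846.

146.88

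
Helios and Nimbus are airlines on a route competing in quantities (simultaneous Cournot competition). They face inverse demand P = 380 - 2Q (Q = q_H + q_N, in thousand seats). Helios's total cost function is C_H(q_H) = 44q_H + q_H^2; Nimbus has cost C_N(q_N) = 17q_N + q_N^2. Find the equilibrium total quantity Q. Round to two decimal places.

Helios's profit: π_H = (380 - 2Q)q_H - (44q_H + q_H²). Setting ∂π_H/∂q_H = 0: 336 - 6q_H - 2(q_N) = 0.
Nimbus's first-order condition: 363 - 6q_N - 2(q_H) = 0.
Rearranging gives the reaction functions q_H = (336 - 2q_N)/6 and q_N = (363 - 2q_H)/6.
Substituting one into the other gives q_H = 645/16 and q_N = 753/16.
Total output Q = 645/16 + 753/16 = 699/8.

87.38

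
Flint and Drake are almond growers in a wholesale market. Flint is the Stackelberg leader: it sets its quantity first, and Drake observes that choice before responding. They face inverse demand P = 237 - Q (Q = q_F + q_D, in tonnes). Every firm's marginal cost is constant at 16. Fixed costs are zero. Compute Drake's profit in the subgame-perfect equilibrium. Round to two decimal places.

Solve by backward induction. Given q_F, the follower Drake maximises π_D = (237 - q_F - q_D)q_D - 16q_D.
Follower FOC: 221 - q_F - 2q_D = 0, so q_D(q_F) = (221 - q_F)/2.
Flint substitutes q_D(q_F) into its own profit: π_F = q_F(237 - q_F - (221 - q_F)/2) - 16q_F = (253/2 - (1/2)q_F)q_F - 16q_F.
Leader FOC: 221/2 - q_F = 0, so q_F = 221/2.
Then q_D = (221 - 221/2)/2 = 221/4.
Price P = 237 - 663/4 = 285/4.
Drake's profit: (285/4 - 16)·(221/4) = 3052.5625.

3052.56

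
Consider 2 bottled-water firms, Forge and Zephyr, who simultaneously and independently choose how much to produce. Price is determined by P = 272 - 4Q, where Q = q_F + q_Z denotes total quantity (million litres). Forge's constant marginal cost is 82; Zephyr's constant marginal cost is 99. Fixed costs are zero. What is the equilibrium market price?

151

Forge's profit: π_F = (272 - 4Q)q_F - (82q_F). Setting ∂π_F/∂q_F = 0: 190 - 8q_F - 4(q_Z) = 0.
Zephyr's profit: π_Z = (272 - 4Q)q_Z - (99q_Z). Setting ∂π_Z/∂q_Z = 0: 173 - 8q_Z - 4(q_F) = 0.
Best responses: q_F = (190 - 4q_Z)/8, q_Z = (173 - 4q_F)/8.
Substituting one into the other gives q_F = 69/4 and q_Z = 13.
Total output Q = 121/4, so price P = 272 - 4·(121/4) = 151.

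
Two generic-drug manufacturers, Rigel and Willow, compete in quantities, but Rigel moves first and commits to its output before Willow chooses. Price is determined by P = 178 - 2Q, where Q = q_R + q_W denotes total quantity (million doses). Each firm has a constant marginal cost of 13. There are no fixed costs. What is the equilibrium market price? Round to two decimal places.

54.25

The follower Willow best-responds to any q_R: π_W = (178 - 2Q)q_W - 13q_W.
Follower FOC: 165 - 2q_R - 4q_W = 0, so q_W(q_R) = (165 - 2q_R)/4.
The leader anticipates this reaction. Substituting into P = 178 - 2Q gives P = 191/2 - q_R, so π_R = (191/2 - q_R)q_R - 13q_R.
Leader FOC: 165/2 - 2q_R = 0, so q_R = 165/4.
Then q_W = (165 - 2·(165/4))/4 = 165/8.
Total output Q = 495/8, so price P = 178 - 2·(495/8) = 217/4.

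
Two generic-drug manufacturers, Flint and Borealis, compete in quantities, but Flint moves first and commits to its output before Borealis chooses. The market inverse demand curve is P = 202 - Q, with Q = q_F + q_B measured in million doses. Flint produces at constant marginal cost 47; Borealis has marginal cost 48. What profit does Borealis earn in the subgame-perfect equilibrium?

1444

The follower Borealis best-responds to any q_F: π_B = (202 - Q)q_B - 48q_B.
Follower FOC: 154 - q_F - 2q_B = 0, so q_B(q_F) = (154 - q_F)/2.
Flint substitutes q_B(q_F) into its own profit: π_F = q_F(202 - q_F - (154 - q_F)/2) - 47q_F = (125 - (1/2)q_F)q_F - 47q_F.
Leader FOC: 78 - q_F = 0, so q_F = 78.
Then q_B = (154 - 78)/2 = 38.
Price P = 202 - 116 = 86.
Borealis's profit: (86 - 48)·38 = 1444.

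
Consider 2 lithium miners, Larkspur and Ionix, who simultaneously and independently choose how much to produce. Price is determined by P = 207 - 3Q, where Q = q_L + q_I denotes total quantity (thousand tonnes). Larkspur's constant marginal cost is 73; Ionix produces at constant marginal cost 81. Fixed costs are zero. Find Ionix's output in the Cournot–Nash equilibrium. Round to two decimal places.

13.11

Larkspur's profit: π_L = (207 - 3Q)q_L - (73q_L). Setting ∂π_L/∂q_L = 0: 134 - 6q_L - 3(q_I) = 0.
Ionix's profit: π_I = (207 - 3Q)q_I - (81q_I). Setting ∂π_I/∂q_I = 0: 126 - 6q_I - 3(q_L) = 0.
Best responses: q_L = (134 - 3q_I)/6, q_I = (126 - 3q_L)/6.
Solving the pair: q_L = 142/9, q_I = 118/9.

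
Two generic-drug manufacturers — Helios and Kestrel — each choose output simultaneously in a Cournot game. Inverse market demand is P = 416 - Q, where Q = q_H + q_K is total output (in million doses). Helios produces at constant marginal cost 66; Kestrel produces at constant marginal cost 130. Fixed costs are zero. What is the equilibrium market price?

204

Helios's profit: π_H = (416 - Q)q_H - (66q_H). Setting ∂π_H/∂q_H = 0: 350 - 2q_H - (q_K) = 0.
Kestrel's first-order condition: 286 - 2q_K - (q_H) = 0.
So q_H = (350 - q_K)/2 and q_K = (286 - q_H)/2.
Substituting one into the other gives q_H = 138 and q_K = 74.
Total output Q = 212, so price P = 416 - 212 = 204.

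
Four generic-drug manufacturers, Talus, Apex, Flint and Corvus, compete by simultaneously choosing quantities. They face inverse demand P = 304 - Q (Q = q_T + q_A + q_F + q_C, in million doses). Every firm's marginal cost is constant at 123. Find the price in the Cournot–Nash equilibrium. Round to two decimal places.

159.20

A representative firm's profit is π_i = q_i(304 - Q) - 123q_i.
First-order condition (treating rivals' output as given): 181 - 2q_i - Σ_{j≠i} q_j = 0.
With identical firms every q_j equals q_i, so Σ_{j≠i} q_j = 3q_i and 181 = 5q_i, giving q_i = 181/5.
Total output Q = 724/5, so price P = 304 - 724/5 = 796/5.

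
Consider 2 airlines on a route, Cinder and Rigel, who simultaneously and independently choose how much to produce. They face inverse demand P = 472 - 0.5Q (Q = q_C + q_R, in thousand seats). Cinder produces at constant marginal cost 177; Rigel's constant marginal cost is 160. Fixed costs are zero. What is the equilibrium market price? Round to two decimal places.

269.67

Cinder's profit: π_C = (472 - 0.5Q)q_C - (177q_C). Setting ∂π_C/∂q_C = 0: 295 - q_C - (1/2)(q_R) = 0.
Rigel's profit: π_R = (472 - 0.5Q)q_R - (160q_R). Setting ∂π_R/∂q_R = 0: 312 - q_R - (1/2)(q_C) = 0.
So q_C = (295 - (1/2)q_R) and q_R = (312 - (1/2)q_C).
Substituting one into the other gives q_C = 556/3 and q_R = 658/3.
Total output Q = 1214/3, so price P = 472 - (1/2)·(1214/3) = 809/3.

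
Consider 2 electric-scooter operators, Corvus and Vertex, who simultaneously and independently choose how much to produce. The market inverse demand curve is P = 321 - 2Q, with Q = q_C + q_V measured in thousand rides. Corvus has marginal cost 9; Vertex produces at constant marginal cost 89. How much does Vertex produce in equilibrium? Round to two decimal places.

25.33

Corvus's profit: π_C = (321 - 2Q)q_C - (9q_C). Setting ∂π_C/∂q_C = 0: 312 - 4q_C - 2(q_V) = 0.
Vertex's profit: π_V = (321 - 2Q)q_V - (89q_V). Setting ∂π_V/∂q_V = 0: 232 - 4q_V - 2(q_C) = 0.
Rearranging gives the reaction functions q_C = (312 - 2q_V)/4 and q_V = (232 - 2q_C)/4.
Substituting one into the other gives q_C = 196/3 and q_V = 76/3.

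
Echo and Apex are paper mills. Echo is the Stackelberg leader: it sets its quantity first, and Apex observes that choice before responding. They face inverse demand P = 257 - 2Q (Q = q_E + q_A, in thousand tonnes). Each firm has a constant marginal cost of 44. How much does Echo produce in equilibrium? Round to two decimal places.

53.25

Solve by backward induction. Given q_E, the follower Apex maximises π_A = (257 - 2q_E - 2q_A)q_A - 44q_A.
Follower FOC: 213 - 2q_E - 4q_A = 0, so q_A(q_E) = (213 - 2q_E)/4.
The leader anticipates this reaction. Substituting into P = 257 - 2Q gives P = 301/2 - q_E, so π_E = (301/2 - q_E)q_E - 44q_E.
The leader's first-order condition 213/2 - 2q_E = 0 yields q_E = 213/4.
Then q_A = (213 - 2·(213/4))/4 = 213/8.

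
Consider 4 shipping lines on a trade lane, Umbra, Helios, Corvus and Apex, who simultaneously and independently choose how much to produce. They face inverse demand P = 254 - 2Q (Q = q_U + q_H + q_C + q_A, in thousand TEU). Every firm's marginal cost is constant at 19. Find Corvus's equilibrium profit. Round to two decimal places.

1104.50

Each firm earns π_i = (254 - 2Q)q_i - 19q_i.
Setting ∂π_i/∂q_i = 0 with rivals' quantities fixed: 235 - 4q_i - 2·Σ_{j≠i} q_j = 0.
By symmetry each firm produces the same amount; substituting Σ_{j≠i} q_j = 3q_i yields q_i = 235/10 = 47/2.
Price P = 254 - 2·94 = 66.
Corvus's profit: (66 - 19)·(47/2) = 1104.5000.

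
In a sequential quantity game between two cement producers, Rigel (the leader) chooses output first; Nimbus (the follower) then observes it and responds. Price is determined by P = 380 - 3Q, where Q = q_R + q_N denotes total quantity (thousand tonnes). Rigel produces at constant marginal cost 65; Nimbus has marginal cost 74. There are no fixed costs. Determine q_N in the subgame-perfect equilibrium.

24

Solve by backward induction. Given q_R, the follower Nimbus maximises π_N = (380 - 3q_R - 3q_N)q_N - 74q_N.
∂π_N/∂q_N = 306 - 3q_R - 6q_N = 0 gives the reaction function q_N = (306 - 3q_R)/6.
Rigel substitutes q_N(q_R) into its own profit: π_R = q_R(380 - 3q_R - (306 - 3q_R)/2) - 65q_R = (227 - (3/2)q_R)q_R - 65q_R.
The leader's first-order condition 162 - 3q_R = 0 yields q_R = 54.
Then q_N = (306 - 3·54)/6 = 24.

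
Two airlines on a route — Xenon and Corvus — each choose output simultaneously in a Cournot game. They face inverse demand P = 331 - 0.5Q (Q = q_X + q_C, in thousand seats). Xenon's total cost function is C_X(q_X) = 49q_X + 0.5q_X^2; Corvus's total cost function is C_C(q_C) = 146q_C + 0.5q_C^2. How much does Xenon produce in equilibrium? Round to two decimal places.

Xenon's profit: π_X = (331 - 0.5Q)q_X - (49q_X + (1/2)q_X²). Setting ∂π_X/∂q_X = 0: 282 - 2q_X - (1/2)(q_C) = 0.
Corvus's first-order condition: 185 - 2q_C - (1/2)(q_X) = 0.
Best responses: q_X = (282 - (1/2)q_C)/2, q_C = (185 - (1/2)q_X)/2.
Substituting one into the other gives q_X = 1886/15 and q_C = 916/15.

125.73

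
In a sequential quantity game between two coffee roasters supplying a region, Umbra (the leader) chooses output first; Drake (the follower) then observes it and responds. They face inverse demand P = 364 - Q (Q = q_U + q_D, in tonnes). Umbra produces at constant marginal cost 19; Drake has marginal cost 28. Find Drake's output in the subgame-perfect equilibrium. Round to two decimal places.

79.50

Solve by backward induction. Given q_U, the follower Drake maximises π_D = (364 - q_U - q_D)q_D - 28q_D.
∂π_D/∂q_D = 336 - q_U - 2q_D = 0 gives the reaction function q_D = (336 - q_U)/2.
Umbra substitutes q_D(q_U) into its own profit: π_U = q_U(364 - q_U - (336 - q_U)/2) - 19q_U = (196 - (1/2)q_U)q_U - 19q_U.
The leader's first-order condition 177 - q_U = 0 yields q_U = 177.
Then q_D = (336 - 177)/2 = 159/2.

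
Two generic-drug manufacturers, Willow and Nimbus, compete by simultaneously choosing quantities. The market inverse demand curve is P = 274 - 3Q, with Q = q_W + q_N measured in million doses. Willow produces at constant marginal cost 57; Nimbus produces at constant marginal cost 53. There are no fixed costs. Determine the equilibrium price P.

Willow's profit: π_W = (274 - 3Q)q_W - (57q_W). Setting ∂π_W/∂q_W = 0: 217 - 6q_W - 3(q_N) = 0.
Nimbus's profit: π_N = (274 - 3Q)q_N - (53q_N). Setting ∂π_N/∂q_N = 0: 221 - 6q_N - 3(q_W) = 0.
So q_W = (217 - 3q_N)/6 and q_N = (221 - 3q_W)/6.
Solving the pair: q_W = 71/3, q_N = 25.
Total output Q = 146/3, so price P = 274 - 3·(146/3) = 128.

128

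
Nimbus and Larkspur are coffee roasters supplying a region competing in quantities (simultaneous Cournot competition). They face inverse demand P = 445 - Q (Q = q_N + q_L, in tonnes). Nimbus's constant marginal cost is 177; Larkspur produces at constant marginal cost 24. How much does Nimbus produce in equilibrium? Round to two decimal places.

38.33

Nimbus's profit: π_N = (445 - Q)q_N - (177q_N). Setting ∂π_N/∂q_N = 0: 268 - 2q_N - (q_L) = 0.
Larkspur's profit: π_L = (445 - Q)q_L - (24q_L). Setting ∂π_L/∂q_L = 0: 421 - 2q_L - (q_N) = 0.
Best responses: q_N = (268 - q_L)/2, q_L = (421 - q_N)/2.
Solving the pair: q_N = 115/3, q_L = 574/3.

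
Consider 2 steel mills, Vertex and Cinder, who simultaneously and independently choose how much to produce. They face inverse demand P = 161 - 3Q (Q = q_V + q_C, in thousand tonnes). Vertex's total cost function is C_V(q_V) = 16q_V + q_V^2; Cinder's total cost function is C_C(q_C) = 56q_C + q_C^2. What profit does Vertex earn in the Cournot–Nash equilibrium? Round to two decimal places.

Vertex's profit: π_V = (161 - 3Q)q_V - (16q_V + q_V²). Setting ∂π_V/∂q_V = 0: 145 - 8q_V - 3(q_C) = 0.
Cinder's profit: π_C = (161 - 3Q)q_C - (56q_C + q_C²). Setting ∂π_C/∂q_C = 0: 105 - 8q_C - 3(q_V) = 0.
Rearranging gives the reaction functions q_V = (145 - 3q_C)/8 and q_C = (105 - 3q_V)/8.
Solving the pair: q_V = 169/11, q_C = 81/11.
Price P = 161 - 3·(250/11) = 1021/11.
Vertex's profit: (1021/11)·(169/11) - 16·(169/11) - (169/11)² = 944.1653.

944.17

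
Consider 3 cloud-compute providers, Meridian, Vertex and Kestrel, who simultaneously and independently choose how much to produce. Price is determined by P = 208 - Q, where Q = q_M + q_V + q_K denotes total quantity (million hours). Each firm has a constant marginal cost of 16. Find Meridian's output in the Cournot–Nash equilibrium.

A representative firm's profit is π_i = q_i(208 - Q) - 16q_i.
First-order condition (treating rivals' output as given): 192 - 2q_i - Σ_{j≠i} q_j = 0.
With identical firms every q_j equals q_i, so Σ_{j≠i} q_j = 2q_i and 192 = 4q_i, giving q_i = 48.

48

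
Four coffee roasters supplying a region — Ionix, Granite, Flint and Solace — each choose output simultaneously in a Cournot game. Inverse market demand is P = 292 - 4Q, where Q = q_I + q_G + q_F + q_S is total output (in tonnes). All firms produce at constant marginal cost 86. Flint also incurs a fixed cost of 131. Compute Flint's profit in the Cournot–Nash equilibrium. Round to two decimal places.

293.36

Each firm earns π_i = (292 - 4Q)q_i - 86q_i.
First-order condition (treating rivals' output as given): 206 - 8q_i - 4·Σ_{j≠i} q_j = 0.
By symmetry each firm produces the same amount; substituting Σ_{j≠i} q_j = 3q_i yields q_i = 206/20 = 103/10.
Price P = 292 - 4·(206/5) = 636/5.
Flint's profit: (636/5 - 86)·(103/10) - 131 = 293.3600.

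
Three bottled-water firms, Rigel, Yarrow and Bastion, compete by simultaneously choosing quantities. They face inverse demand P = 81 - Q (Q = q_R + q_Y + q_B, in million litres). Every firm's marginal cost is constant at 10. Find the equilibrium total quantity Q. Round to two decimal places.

A representative firm's profit is π_i = q_i(81 - Q) - 10q_i.
First-order condition (treating rivals' output as given): 71 - 2q_i - Σ_{j≠i} q_j = 0.
By symmetry each firm produces the same amount; substituting Σ_{j≠i} q_j = 2q_i yields q_i = 71/4.
Total output Q = 71/4 + 71/4 + 71/4 = 213/4.

53.25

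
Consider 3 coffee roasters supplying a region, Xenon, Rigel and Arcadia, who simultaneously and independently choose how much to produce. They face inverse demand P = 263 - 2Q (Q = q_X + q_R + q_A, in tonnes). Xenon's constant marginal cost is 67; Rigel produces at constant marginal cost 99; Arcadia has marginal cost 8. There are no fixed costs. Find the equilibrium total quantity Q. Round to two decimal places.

Xenon's profit: π_X = (263 - 2Q)q_X - (67q_X). Setting ∂π_X/∂q_X = 0: 196 - 4q_X - 2(q_R + q_A) = 0.
Rigel's profit: π_R = (263 - 2Q)q_R - (99q_R). Setting ∂π_R/∂q_R = 0: 164 - 4q_R - 2(q_X + q_A) = 0.
Arcadia's first-order condition: 255 - 4q_A - 2(q_X + q_R) = 0.
Summing all 3 equations gives 615 − 8Q = 0, hence Q = 615/8.
Back-substituting: q_X = (196 − 615/4)/2 = 169/8, q_R = (164 − 615/4)/2 = 41/8, q_A = (255 − 615/4)/2 = 405/8.
Total output Q = 169/8 + 41/8 + 405/8 = 615/8.

76.88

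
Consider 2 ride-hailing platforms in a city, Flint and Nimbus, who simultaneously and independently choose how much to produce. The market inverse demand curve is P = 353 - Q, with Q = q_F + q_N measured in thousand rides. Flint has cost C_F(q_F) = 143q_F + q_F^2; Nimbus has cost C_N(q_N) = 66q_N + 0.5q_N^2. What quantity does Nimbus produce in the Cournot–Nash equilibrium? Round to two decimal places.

85.27

Flint's profit: π_F = (353 - Q)q_F - (143q_F + q_F²). Setting ∂π_F/∂q_F = 0: 210 - 4q_F - (q_N) = 0.
Nimbus's first-order condition: 287 - 3q_N - (q_F) = 0.
So q_F = (210 - q_N)/4 and q_N = (287 - q_F)/3.
Substituting one into the other gives q_F = 343/11 and q_N = 938/11.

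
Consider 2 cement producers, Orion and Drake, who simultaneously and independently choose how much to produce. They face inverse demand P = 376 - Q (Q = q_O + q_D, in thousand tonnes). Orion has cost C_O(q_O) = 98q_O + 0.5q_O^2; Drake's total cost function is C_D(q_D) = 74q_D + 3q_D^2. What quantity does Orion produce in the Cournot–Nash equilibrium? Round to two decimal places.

83.57

Orion's profit: π_O = (376 - Q)q_O - (98q_O + (1/2)q_O²). Setting ∂π_O/∂q_O = 0: 278 - 3q_O - (q_D) = 0.
Drake's first-order condition: 302 - 8q_D - (q_O) = 0.
Rearranging gives the reaction functions q_O = (278 - q_D)/3 and q_D = (302 - q_O)/8.
Substituting one into the other gives q_O = 1922/23 and q_D = 628/23.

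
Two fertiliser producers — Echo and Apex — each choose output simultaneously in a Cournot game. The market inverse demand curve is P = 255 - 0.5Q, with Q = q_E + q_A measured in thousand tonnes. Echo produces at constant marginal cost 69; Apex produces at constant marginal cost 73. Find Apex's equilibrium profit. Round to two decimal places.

7040.89

Echo's profit: π_E = (255 - 0.5Q)q_E - (69q_E). Setting ∂π_E/∂q_E = 0: 186 - q_E - (1/2)(q_A) = 0.
Apex's profit: π_A = (255 - 0.5Q)q_A - (73q_A). Setting ∂π_A/∂q_A = 0: 182 - q_A - (1/2)(q_E) = 0.
Rearranging gives the reaction functions q_E = (186 - (1/2)q_A) and q_A = (182 - (1/2)q_E).
Solving the pair: q_E = 380/3, q_A = 356/3.
Price P = 255 - (1/2)·(736/3) = 397/3.
Apex's profit: (397/3 - 73)·(356/3) = 7040.8889.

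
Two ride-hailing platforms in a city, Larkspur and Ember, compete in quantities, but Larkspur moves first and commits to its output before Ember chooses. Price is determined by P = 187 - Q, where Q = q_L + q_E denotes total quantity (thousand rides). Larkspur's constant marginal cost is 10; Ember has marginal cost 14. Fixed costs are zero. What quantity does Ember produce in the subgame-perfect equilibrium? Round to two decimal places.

Solve by backward induction. Given q_L, the follower Ember maximises π_E = (187 - q_L - q_E)q_E - 14q_E.
∂π_E/∂q_E = 173 - q_L - 2q_E = 0 gives the reaction function q_E = (173 - q_L)/2.
The leader anticipates this reaction. Substituting into P = 187 - Q gives P = 201/2 - (1/2)q_L, so π_L = (201/2 - (1/2)q_L)q_L - 10q_L.
Leader FOC: 181/2 - q_L = 0, so q_L = 181/2.
Then q_E = (173 - 181/2)/2 = 165/4.

41.25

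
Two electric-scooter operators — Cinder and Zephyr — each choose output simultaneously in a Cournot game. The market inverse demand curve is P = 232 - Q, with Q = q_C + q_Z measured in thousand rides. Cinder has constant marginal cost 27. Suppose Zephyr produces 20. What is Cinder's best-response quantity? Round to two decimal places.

With the rival's output fixed at 20, Cinder's profit is π_C = (232 - 20 - q_C)q_C - (27q_C) = (212 - q_C)q_C - (27q_C).
∂π_C/∂q_C = 185 - 2q_C = 0, so q_C = 185/2.

92.50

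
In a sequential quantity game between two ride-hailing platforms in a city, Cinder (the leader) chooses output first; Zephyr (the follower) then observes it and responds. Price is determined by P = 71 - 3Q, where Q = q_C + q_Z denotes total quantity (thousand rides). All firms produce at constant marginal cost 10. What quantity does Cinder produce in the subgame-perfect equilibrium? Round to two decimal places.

The follower Zephyr best-responds to any q_C: π_Z = (71 - 3Q)q_Z - 10q_Z.
∂π_Z/∂q_Z = 61 - 3q_C - 6q_Z = 0 gives the reaction function q_Z = (61 - 3q_C)/6.
The leader anticipates this reaction. Substituting into P = 71 - 3Q gives P = 81/2 - (3/2)q_C, so π_C = (81/2 - (3/2)q_C)q_C - 10q_C.
Leader FOC: 61/2 - 3q_C = 0, so q_C = 61/6.
Then q_Z = (61 - 3·(61/6))/6 = 61/12.

10.17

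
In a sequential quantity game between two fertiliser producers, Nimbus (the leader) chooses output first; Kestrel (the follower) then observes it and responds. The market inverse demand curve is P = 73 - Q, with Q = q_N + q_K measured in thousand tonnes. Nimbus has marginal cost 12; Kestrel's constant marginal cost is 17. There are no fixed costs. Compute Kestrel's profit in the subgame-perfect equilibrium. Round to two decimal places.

132.25

The follower Kestrel best-responds to any q_N: π_K = (73 - Q)q_K - 17q_K.
Follower FOC: 56 - q_N - 2q_K = 0, so q_K(q_N) = (56 - q_N)/2.
The leader anticipates this reaction. Substituting into P = 73 - Q gives P = 45 - (1/2)q_N, so π_N = (45 - (1/2)q_N)q_N - 12q_N.
Leader FOC: 33 - q_N = 0, so q_N = 33.
Then q_K = (56 - 33)/2 = 23/2.
Price P = 73 - 89/2 = 57/2.
Kestrel's profit: (57/2 - 17)·(23/2) = 529/4.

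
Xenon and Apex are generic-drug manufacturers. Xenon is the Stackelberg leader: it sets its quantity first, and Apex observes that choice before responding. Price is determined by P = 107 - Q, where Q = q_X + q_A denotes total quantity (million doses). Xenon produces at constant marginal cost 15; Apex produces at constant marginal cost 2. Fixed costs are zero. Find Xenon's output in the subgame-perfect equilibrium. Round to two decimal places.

Solve by backward induction. Given q_X, the follower Apex maximises π_A = (107 - q_X - q_A)q_A - 2q_A.
∂π_A/∂q_A = 105 - q_X - 2q_A = 0 gives the reaction function q_A = (105 - q_X)/2.
Xenon substitutes q_A(q_X) into its own profit: π_X = q_X(107 - q_X - (105 - q_X)/2) - 15q_X = (109/2 - (1/2)q_X)q_X - 15q_X.
Maximising: ∂π_X/∂q_X = 79/2 - q_X = 0, giving q_X = 79/2.
Then q_A = (105 - 79/2)/2 = 131/4.

39.50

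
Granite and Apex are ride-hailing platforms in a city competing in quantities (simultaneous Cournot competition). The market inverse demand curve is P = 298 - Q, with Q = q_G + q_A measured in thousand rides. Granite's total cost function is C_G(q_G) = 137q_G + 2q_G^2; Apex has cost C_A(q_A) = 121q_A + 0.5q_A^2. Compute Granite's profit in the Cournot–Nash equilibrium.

972

Granite's profit: π_G = (298 - Q)q_G - (137q_G + 2q_G²). Setting ∂π_G/∂q_G = 0: 161 - 6q_G - (q_A) = 0.
Apex's profit: π_A = (298 - Q)q_A - (121q_A + (1/2)q_A²). Setting ∂π_A/∂q_A = 0: 177 - 3q_A - (q_G) = 0.
Rearranging gives the reaction functions q_G = (161 - q_A)/6 and q_A = (177 - q_G)/3.
Solving the pair: q_G = 18, q_A = 53.
Price P = 298 - 71 = 227.
Granite's profit: 227·18 - 137·18 - 2·18² = 972.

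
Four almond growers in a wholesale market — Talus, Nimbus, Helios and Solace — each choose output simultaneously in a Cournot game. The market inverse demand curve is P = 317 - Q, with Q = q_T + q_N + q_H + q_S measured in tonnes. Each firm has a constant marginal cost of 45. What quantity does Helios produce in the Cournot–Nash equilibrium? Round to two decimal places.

54.40

Each firm earns π_i = (317 - Q)q_i - 45q_i.
First-order condition (treating rivals' output as given): 272 - 2q_i - Σ_{j≠i} q_j = 0.
With identical firms every q_j equals q_i, so Σ_{j≠i} q_j = 3q_i and 272 = 5q_i, giving q_i = 272/5.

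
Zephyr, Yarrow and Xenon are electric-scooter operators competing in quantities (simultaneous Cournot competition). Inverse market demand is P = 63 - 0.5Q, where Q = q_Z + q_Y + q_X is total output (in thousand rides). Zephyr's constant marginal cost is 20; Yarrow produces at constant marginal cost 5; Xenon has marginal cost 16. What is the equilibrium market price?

Zephyr's profit: π_Z = (63 - 0.5Q)q_Z - (20q_Z). Setting ∂π_Z/∂q_Z = 0: 43 - q_Z - (1/2)(q_Y + q_X) = 0.
Yarrow's profit: π_Y = (63 - 0.5Q)q_Y - (5q_Y). Setting ∂π_Y/∂q_Y = 0: 58 - q_Y - (1/2)(q_Z + q_X) = 0.
Xenon's profit: π_X = (63 - 0.5Q)q_X - (16q_X). Setting ∂π_X/∂q_X = 0: 47 - q_X - (1/2)(q_Z + q_Y) = 0.
Adding the 3 conditions: 148 − Q − Q = 0, i.e. Q = 74.
Back-substituting: q_Z = (43 − 37)/(1/2) = 12, q_Y = (58 − 37)/(1/2) = 42, q_X = (47 − 37)/(1/2) = 20.
Total output Q = 74, so price P = 63 - (1/2)·74 = 26.

26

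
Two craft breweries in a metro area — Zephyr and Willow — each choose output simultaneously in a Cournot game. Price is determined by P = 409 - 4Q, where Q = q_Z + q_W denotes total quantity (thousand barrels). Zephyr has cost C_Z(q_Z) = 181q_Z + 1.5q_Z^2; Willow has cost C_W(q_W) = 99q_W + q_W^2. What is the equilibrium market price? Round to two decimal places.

Zephyr's profit: π_Z = (409 - 4Q)q_Z - (181q_Z + (3/2)q_Z²). Setting ∂π_Z/∂q_Z = 0: 228 - 11q_Z - 4(q_W) = 0.
Willow's profit: π_W = (409 - 4Q)q_W - (99q_W + q_W²). Setting ∂π_W/∂q_W = 0: 310 - 10q_W - 4(q_Z) = 0.
So q_Z = (228 - 4q_W)/11 and q_W = (310 - 4q_Z)/10.
Solving the pair: q_Z = 520/47, q_W = 1249/47.
Total output Q = 1769/47, so price P = 409 - 4·(1769/47) = 258.4468.

258.45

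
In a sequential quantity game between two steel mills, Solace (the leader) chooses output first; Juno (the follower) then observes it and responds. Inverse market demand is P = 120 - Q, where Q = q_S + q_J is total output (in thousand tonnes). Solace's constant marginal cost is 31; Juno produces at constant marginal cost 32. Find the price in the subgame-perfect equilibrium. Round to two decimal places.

53.50

Solve by backward induction. Given q_S, the follower Juno maximises π_J = (120 - q_S - q_J)q_J - 32q_J.
∂π_J/∂q_J = 88 - q_S - 2q_J = 0 gives the reaction function q_J = (88 - q_S)/2.
Solace substitutes q_J(q_S) into its own profit: π_S = q_S(120 - q_S - (88 - q_S)/2) - 31q_S = (76 - (1/2)q_S)q_S - 31q_S.
The leader's first-order condition 45 - q_S = 0 yields q_S = 45.
Then q_J = (88 - 45)/2 = 43/2.
Total output Q = 133/2, so price P = 120 - 133/2 = 107/2.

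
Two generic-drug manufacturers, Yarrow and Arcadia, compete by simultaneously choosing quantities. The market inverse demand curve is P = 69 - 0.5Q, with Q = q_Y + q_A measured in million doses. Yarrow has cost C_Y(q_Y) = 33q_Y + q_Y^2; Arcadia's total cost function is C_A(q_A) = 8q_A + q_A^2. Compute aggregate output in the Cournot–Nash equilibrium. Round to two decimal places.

27.71

Yarrow's profit: π_Y = (69 - 0.5Q)q_Y - (33q_Y + q_Y²). Setting ∂π_Y/∂q_Y = 0: 36 - 3q_Y - (1/2)(q_A) = 0.
Arcadia's first-order condition: 61 - 3q_A - (1/2)(q_Y) = 0.
Rearranging gives the reaction functions q_Y = (36 - (1/2)q_A)/3 and q_A = (61 - (1/2)q_Y)/3.
Substituting one into the other gives q_Y = 62/7 and q_A = 132/7.
Total output Q = 62/7 + 132/7 = 194/7.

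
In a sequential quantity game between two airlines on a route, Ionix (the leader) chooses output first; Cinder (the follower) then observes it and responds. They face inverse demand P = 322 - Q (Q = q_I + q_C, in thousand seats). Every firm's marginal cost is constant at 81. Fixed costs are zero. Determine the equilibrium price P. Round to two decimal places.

141.25

The follower Cinder best-responds to any q_I: π_C = (322 - Q)q_C - 81q_C.
Follower FOC: 241 - q_I - 2q_C = 0, so q_C(q_I) = (241 - q_I)/2.
Ionix substitutes q_C(q_I) into its own profit: π_I = q_I(322 - q_I - (241 - q_I)/2) - 81q_I = (403/2 - (1/2)q_I)q_I - 81q_I.
Leader FOC: 241/2 - q_I = 0, so q_I = 241/2.
Then q_C = (241 - 241/2)/2 = 241/4.
Total output Q = 723/4, so price P = 322 - 723/4 = 565/4.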